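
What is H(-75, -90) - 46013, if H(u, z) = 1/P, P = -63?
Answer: -2898820/63 ≈ -46013.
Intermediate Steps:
H(u, z) = -1/63 (H(u, z) = 1/(-63) = -1/63)
H(-75, -90) - 46013 = -1/63 - 46013 = -2898820/63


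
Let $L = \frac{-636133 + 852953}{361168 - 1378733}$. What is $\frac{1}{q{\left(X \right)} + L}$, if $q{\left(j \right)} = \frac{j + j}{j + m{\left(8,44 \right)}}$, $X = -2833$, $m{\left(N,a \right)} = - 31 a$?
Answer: $\frac{854144061}{971105950} \approx 0.87956$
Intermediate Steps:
$q{\left(j \right)} = \frac{2 j}{-1364 + j}$ ($q{\left(j \right)} = \frac{j + j}{j - 1364} = \frac{2 j}{j - 1364} = \frac{2 j}{-1364 + j}$)
$L = - \frac{43364}{203513}$ ($L = \frac{216820}{-1017565} = 216820 \left(- \frac{1}{1017565}\right) = - \frac{43364}{203513} \approx -0.21308$)
$\frac{1}{q{\left(X \right)} + L} = \frac{1}{2 \left(-2833\right) \frac{1}{-1364 - 2833} - \frac{43364}{203513}} = \frac{1}{2 \left(-2833\right) \frac{1}{-4197} - \frac{43364}{203513}} = \frac{1}{2 \left(-2833\right) \left(- \frac{1}{4197}\right) - \frac{43364}{203513}} = \frac{1}{\frac{5666}{4197} - \frac{43364}{203513}} = \frac{1}{\frac{971105950}{854144061}} = \frac{854144061}{971105950}$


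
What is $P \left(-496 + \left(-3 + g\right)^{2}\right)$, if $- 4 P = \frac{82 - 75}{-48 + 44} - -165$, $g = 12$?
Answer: $\frac{270995}{16} \approx 16937.0$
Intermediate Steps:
$P = - \frac{653}{16}$ ($P = - \frac{\frac{82 - 75}{-48 + 44} - -165}{4} = - \frac{\frac{7}{-4} + 165}{4} = - \frac{7 \left(- \frac{1}{4}\right) + 165}{4} = - \frac{- \frac{7}{4} + 165}{4} = \left(- \frac{1}{4}\right) \frac{653}{4} = - \frac{653}{16} \approx -40.813$)
$P \left(-496 + \left(-3 + g\right)^{2}\right) = - \frac{653 \left(-496 + \left(-3 + 12\right)^{2}\right)}{16} = - \frac{653 \left(-496 + 9^{2}\right)}{16} = - \frac{653 \left(-496 + 81\right)}{16} = \left(- \frac{653}{16}\right) \left(-415\right) = \frac{270995}{16}$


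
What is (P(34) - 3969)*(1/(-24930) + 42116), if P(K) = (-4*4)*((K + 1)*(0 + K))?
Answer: -24158342783911/24930 ≈ -9.6905e+8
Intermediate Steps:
P(K) = -16*K*(1 + K) (P(K) = -16*(1 + K)*K = -16*K*(1 + K))
(P(34) - 3969)*(1/(-24930) + 42116) = (-16*34*(1 + 34) - 3969)*(1/(-24930) + 42116) = (-16*34*35 - 3969)*(-1/24930 + 42116) = (-19040 - 3969)*(1049951879/24930) = -23009*1049951879/24930 = -24158342783911/24930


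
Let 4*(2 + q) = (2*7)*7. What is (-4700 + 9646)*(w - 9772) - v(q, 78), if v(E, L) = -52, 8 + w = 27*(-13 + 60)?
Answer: -42095354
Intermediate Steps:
q = 45/2 (q = -2 + ((2*7)*7)/4 = -2 + (14*7)/4 = -2 + (1/4)*98 = -2 + 49/2 = 45/2 ≈ 22.500)
w = 1261 (w = -8 + 27*(-13 + 60) = -8 + 27*47 = -8 + 1269 = 1261)
(-4700 + 9646)*(w - 9772) - v(q, 78) = (-4700 + 9646)*(1261 - 9772) - 1*(-52) = 4946*(-8511) + 52 = -42095406 + 52 = -42095354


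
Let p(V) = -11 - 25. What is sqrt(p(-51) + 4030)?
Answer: sqrt(3994) ≈ 63.198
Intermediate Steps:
p(V) = -36
sqrt(p(-51) + 4030) = sqrt(-36 + 4030) = sqrt(3994)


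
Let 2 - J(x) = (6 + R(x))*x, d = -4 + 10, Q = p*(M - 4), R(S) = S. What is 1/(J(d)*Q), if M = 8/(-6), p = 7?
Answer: 3/7840 ≈ 0.00038265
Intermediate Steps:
M = -4/3 (M = 8*(-⅙) = -4/3 ≈ -1.3333)
Q = -112/3 (Q = 7*(-4/3 - 4) = 7*(-16/3) = -112/3 ≈ -37.333)
d = 6
J(x) = 2 - x*(6 + x) (J(x) = 2 - (6 + x)*x = 2 - x*(6 + x))
1/(J(d)*Q) = 1/((2 - 1*6² - 6*6)*(-112/3)) = 1/((2 - 1*36 - 36)*(-112/3)) = 1/((2 - 36 - 36)*(-112/3)) = 1/(-70*(-112/3)) = 1/(7840/3) = 3/7840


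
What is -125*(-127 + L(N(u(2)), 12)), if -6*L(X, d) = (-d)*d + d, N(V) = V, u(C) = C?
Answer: 13125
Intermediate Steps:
L(X, d) = -d/6 + d²/6 (L(X, d) = -((-d)*d + d)/6 = -(-d² + d)/6 = -(d - d²)/6 = -d/6 + d²/6)
-125*(-127 + L(N(u(2)), 12)) = -125*(-127 + (⅙)*12*(-1 + 12)) = -125*(-127 + (⅙)*12*11) = -125*(-127 + 22) = -125*(-105) = 13125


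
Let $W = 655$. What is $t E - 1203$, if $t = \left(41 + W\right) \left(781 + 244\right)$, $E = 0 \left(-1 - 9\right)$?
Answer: $-1203$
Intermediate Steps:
$E = 0$ ($E = 0 \left(-10\right) = 0$)
$t = 713400$ ($t = \left(41 + 655\right) \left(781 + 244\right) = 696 \cdot 1025 = 713400$)
$t E - 1203 = 713400 \cdot 0 - 1203 = 0 - 1203 = -1203$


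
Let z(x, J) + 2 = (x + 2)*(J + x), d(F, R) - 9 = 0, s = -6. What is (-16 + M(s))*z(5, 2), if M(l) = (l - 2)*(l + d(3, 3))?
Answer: -1880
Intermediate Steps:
d(F, R) = 9 (d(F, R) = 9 + 0 = 9)
z(x, J) = -2 + (2 + x)*(J + x) (z(x, J) = -2 + (x + 2)*(J + x) = -2 + (2 + x)*(J + x))
M(l) = (-2 + l)*(9 + l) (M(l) = (l - 2)*(l + 9) = (-2 + l)*(9 + l))
(-16 + M(s))*z(5, 2) = (-16 + (-18 + (-6)² + 7*(-6)))*(-2 + 5² + 2*2 + 2*5 + 2*5) = (-16 + (-18 + 36 - 42))*(-2 + 25 + 4 + 10 + 10) = (-16 - 24)*47 = -40*47 = -1880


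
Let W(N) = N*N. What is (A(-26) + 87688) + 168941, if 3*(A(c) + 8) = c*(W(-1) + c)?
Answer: 770513/3 ≈ 2.5684e+5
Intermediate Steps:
W(N) = N²
A(c) = -8 + c*(1 + c)/3 (A(c) = -8 + (c*((-1)² + c))/3 = -8 + (c*(1 + c))/3 = -8 + c*(1 + c)/3)
(A(-26) + 87688) + 168941 = ((-8 + (⅓)*(-26) + (⅓)*(-26)²) + 87688) + 168941 = ((-8 - 26/3 + (⅓)*676) + 87688) + 168941 = ((-8 - 26/3 + 676/3) + 87688) + 168941 = (626/3 + 87688) + 168941 = 263690/3 + 168941 = 770513/3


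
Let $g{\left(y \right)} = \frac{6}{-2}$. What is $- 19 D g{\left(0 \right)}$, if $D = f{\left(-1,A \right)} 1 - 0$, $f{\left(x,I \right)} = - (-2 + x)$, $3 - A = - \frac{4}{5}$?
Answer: $171$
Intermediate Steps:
$A = \frac{19}{5}$ ($A = 3 - - \frac{4}{5} = 3 + \frac{4}{5} = \frac{19}{5} \approx 3.8$)
$g{\left(y \right)} = -3$ ($g{\left(y \right)} = 6 \left(- \frac{1}{2}\right) = -3$)
$f{\left(x,I \right)} = 2 - x$
$D = 3$ ($D = \left(2 - -1\right) 1 - 0 = \left(2 + 1\right) 1 + 0 = 3 \cdot 1 + 0 = 3 + 0 = 3$)
$- 19 D g{\left(0 \right)} = \left(-19\right) 3 \left(-3\right) = \left(-57\right) \left(-3\right) = 171$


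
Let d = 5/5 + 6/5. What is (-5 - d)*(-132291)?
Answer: 4762476/5 ≈ 9.5250e+5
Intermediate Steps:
d = 11/5 (d = 5*(⅕) + 6*(⅕) = 1 + 6/5 = 11/5 ≈ 2.2000)
(-5 - d)*(-132291) = (-5 - 1*11/5)*(-132291) = (-5 - 11/5)*(-132291) = -36/5*(-132291) = 4762476/5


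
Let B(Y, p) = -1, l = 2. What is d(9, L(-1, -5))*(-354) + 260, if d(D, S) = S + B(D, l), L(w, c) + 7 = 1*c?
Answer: 4862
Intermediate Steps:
L(w, c) = -7 + c (L(w, c) = -7 + 1*c = -7 + c)
d(D, S) = -1 + S (d(D, S) = S - 1 = -1 + S)
d(9, L(-1, -5))*(-354) + 260 = (-1 + (-7 - 5))*(-354) + 260 = (-1 - 12)*(-354) + 260 = -13*(-354) + 260 = 4602 + 260 = 4862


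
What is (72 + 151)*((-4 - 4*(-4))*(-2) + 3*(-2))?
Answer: -6690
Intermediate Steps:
(72 + 151)*((-4 - 4*(-4))*(-2) + 3*(-2)) = 223*((-4 + 16)*(-2) - 6) = 223*(12*(-2) - 6) = 223*(-24 - 6) = 223*(-30) = -6690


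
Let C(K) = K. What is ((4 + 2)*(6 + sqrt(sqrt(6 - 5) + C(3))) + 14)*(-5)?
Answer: -310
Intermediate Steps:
((4 + 2)*(6 + sqrt(sqrt(6 - 5) + C(3))) + 14)*(-5) = ((4 + 2)*(6 + sqrt(sqrt(6 - 5) + 3)) + 14)*(-5) = (6*(6 + sqrt(sqrt(1) + 3)) + 14)*(-5) = (6*(6 + sqrt(1 + 3)) + 14)*(-5) = (6*(6 + sqrt(4)) + 14)*(-5) = (6*(6 + 2) + 14)*(-5) = (6*8 + 14)*(-5) = (48 + 14)*(-5) = 62*(-5) = -310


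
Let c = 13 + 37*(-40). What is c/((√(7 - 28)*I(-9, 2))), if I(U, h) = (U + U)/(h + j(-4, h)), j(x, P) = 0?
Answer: -163*I*√21/21 ≈ -35.57*I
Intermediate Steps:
c = -1467 (c = 13 - 1480 = -1467)
I(U, h) = 2*U/h (I(U, h) = (U + U)/(h + 0) = (2*U)/h = 2*U/h)
c/((√(7 - 28)*I(-9, 2))) = -1467*(-1/(9*√(7 - 28))) = -1467*I*√21/189 = -163*I*√21/21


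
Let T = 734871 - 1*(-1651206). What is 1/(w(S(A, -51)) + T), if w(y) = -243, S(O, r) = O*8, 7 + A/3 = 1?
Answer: 1/2385834 ≈ 4.1914e-7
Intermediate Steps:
A = -18 (A = -21 + 3*1 = -21 + 3 = -18)
S(O, r) = 8*O
T = 2386077 (T = 734871 + 1651206 = 2386077)
1/(w(S(A, -51)) + T) = 1/(-243 + 2386077) = 1/2385834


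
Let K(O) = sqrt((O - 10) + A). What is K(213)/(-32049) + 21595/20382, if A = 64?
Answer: 21595/20382 - sqrt(267)/32049 ≈ 1.0590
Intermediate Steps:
K(O) = sqrt(54 + O) (K(O) = sqrt((O - 10) + 64) = sqrt((-10 + O) + 64) = sqrt(54 + O))
K(213)/(-32049) + 21595/20382 = sqrt(54 + 213)/(-32049) + 21595/20382 = sqrt(267)*(-1/32049) + 21595*(1/20382) = -sqrt(267)/32049 + 21595/20382 = 21595/20382 - sqrt(267)/32049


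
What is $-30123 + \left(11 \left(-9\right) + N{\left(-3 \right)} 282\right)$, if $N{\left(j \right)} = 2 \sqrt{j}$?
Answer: $-30222 + 564 i \sqrt{3} \approx -30222.0 + 976.88 i$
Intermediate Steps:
$-30123 + \left(11 \left(-9\right) + N{\left(-3 \right)} 282\right) = -30123 + \left(11 \left(-9\right) + 2 \sqrt{-3} \cdot 282\right) = -30123 - \left(99 - 2 i \sqrt{3} \cdot 282\right) = -30123 - \left(99 - 564 i \sqrt{3}\right) = -30222 + 564 i \sqrt{3}$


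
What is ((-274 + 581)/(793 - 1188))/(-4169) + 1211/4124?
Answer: 1995486373/6791217620 ≈ 0.29383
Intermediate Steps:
((-274 + 581)/(793 - 1188))/(-4169) + 1211/4124 = (307/(-395))*(-1/4169) + 1211*(1/4124) = (307*(-1/395))*(-1/4169) + 1211/4124 = -307/395*(-1/4169) + 1211/4124 = 307/1646755 + 1211/4124 = 1995486373/6791217620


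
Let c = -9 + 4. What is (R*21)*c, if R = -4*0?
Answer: 0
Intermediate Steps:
R = 0
c = -5
(R*21)*c = (0*21)*(-5) = 0*(-5) = 0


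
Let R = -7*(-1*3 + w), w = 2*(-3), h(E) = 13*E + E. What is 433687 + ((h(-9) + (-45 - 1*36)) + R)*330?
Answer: 386167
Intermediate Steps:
h(E) = 14*E
w = -6
R = 63 (R = -7*(-1*3 - 6) = -7*(-3 - 6) = -7*(-9) = 63)
433687 + ((h(-9) + (-45 - 1*36)) + R)*330 = 433687 + ((14*(-9) + (-45 - 1*36)) + 63)*330 = 433687 + ((-126 + (-45 - 36)) + 63)*330 = 433687 + ((-126 - 81) + 63)*330 = 433687 + (-207 + 63)*330 = 433687 - 144*330 = 433687 - 47520 = 386167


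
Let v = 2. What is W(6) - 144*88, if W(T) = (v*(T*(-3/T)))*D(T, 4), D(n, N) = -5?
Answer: -12642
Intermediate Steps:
W(T) = 30 (W(T) = (2*(T*(-3/T)))*(-5) = (2*(-3))*(-5) = -6*(-5) = 30)
W(6) - 144*88 = 30 - 144*88 = 30 - 12672 = -12642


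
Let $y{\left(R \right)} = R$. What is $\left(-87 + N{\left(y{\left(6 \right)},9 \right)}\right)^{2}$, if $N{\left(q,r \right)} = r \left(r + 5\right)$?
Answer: $1521$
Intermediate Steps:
$N{\left(q,r \right)} = r \left(5 + r\right)$
$\left(-87 + N{\left(y{\left(6 \right)},9 \right)}\right)^{2} = \left(-87 + 9 \left(5 + 9\right)\right)^{2} = \left(-87 + 9 \cdot 14\right)^{2} = \left(-87 + 126\right)^{2} = 39^{2} = 1521$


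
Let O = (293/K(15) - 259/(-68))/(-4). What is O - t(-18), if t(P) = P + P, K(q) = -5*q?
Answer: 734899/20400 ≈ 36.024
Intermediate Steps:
t(P) = 2*P
O = 499/20400 (O = (293/((-5*15)) - 259/(-68))/(-4) = -(293/(-75) - 259*(-1/68))/4 = -(293*(-1/75) + 259/68)/4 = -(-293/75 + 259/68)/4 = -¼*(-499/5100) = 499/20400 ≈ 0.024461)
O - t(-18) = 499/20400 - 2*(-18) = 499/20400 - 1*(-36) = 499/20400 + 36 = 734899/20400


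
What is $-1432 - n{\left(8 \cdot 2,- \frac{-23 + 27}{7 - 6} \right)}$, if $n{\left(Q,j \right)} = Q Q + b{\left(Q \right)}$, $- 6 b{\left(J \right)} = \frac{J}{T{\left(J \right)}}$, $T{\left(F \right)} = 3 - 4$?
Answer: $- \frac{5072}{3} \approx -1690.7$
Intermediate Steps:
$T{\left(F \right)} = -1$
$b{\left(J \right)} = \frac{J}{6}$ ($b{\left(J \right)} = - \frac{J \frac{1}{-1}}{6} = - \frac{J \left(-1\right)}{6} = - \frac{\left(-1\right) J}{6} = \frac{J}{6}$)
$n{\left(Q,j \right)} = Q^{2} + \frac{Q}{6}$ ($n{\left(Q,j \right)} = Q Q + \frac{Q}{6} = Q^{2} + \frac{Q}{6}$)
$-1432 - n{\left(8 \cdot 2,- \frac{-23 + 27}{7 - 6} \right)} = -1432 - 8 \cdot 2 \left(\frac{1}{6} + 8 \cdot 2\right) = -1432 - 16 \left(\frac{1}{6} + 16\right) = -1432 - 16 \cdot \frac{97}{6} = -1432 - \frac{776}{3} = - \frac{5072}{3}$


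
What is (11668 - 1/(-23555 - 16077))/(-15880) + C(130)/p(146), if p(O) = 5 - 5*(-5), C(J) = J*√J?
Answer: -462426177/629356160 + 13*√130/3 ≈ 48.673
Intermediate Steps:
C(J) = J^(3/2)
p(O) = 30 (p(O) = 5 + 25 = 30)
(11668 - 1/(-23555 - 16077))/(-15880) + C(130)/p(146) = (11668 - 1/(-23555 - 16077))/(-15880) + 130^(3/2)/30 = (11668 - 1/(-39632))*(-1/15880) + (130*√130)*(1/30) = (11668 - 1*(-1/39632))*(-1/15880) + 13*√130/3 = (11668 + 1/39632)*(-1/15880) + 13*√130/3 = (462426177/39632)*(-1/15880) + 13*√130/3 = -462426177/629356160 + 13*√130/3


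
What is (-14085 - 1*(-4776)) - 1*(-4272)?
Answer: -5037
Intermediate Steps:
(-14085 - 1*(-4776)) - 1*(-4272) = (-14085 + 4776) + 4272 = -9309 + 4272 = -5037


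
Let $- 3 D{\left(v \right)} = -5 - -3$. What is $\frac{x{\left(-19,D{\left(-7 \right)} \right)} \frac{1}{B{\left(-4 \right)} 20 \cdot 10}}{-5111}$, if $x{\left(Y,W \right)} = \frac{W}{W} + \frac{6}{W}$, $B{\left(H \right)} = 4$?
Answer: $- \frac{1}{408880} \approx -2.4457 \cdot 10^{-6}$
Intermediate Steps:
$D{\left(v \right)} = \frac{2}{3}$ ($D{\left(v \right)} = - \frac{-5 - -3}{3} = - \frac{-5 + 3}{3} = \left(- \frac{1}{3}\right) \left(-2\right) = \frac{2}{3}$)
$x{\left(Y,W \right)} = 1 + \frac{6}{W}$
$\frac{x{\left(-19,D{\left(-7 \right)} \right)} \frac{1}{B{\left(-4 \right)} 20 \cdot 10}}{-5111} = \frac{\frac{6 + \frac{2}{3}}{\frac{2}{3}} \frac{1}{4 \cdot 20 \cdot 10}}{-5111} = \frac{\frac{3}{2} \cdot \frac{20}{3}}{80 \cdot 10} \left(- \frac{1}{5111}\right) = \frac{10}{800} \left(- \frac{1}{5111}\right) = 10 \cdot \frac{1}{800} \left(- \frac{1}{5111}\right) = \frac{1}{80} \left(- \frac{1}{5111}\right) = - \frac{1}{408880}$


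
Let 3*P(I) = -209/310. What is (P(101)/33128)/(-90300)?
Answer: 209/2782056312000 ≈ 7.5124e-11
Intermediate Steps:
P(I) = -209/930 (P(I) = (-209/310)/3 = (-209*1/310)/3 = (⅓)*(-209/310) = -209/930)
(P(101)/33128)/(-90300) = -209/930/33128/(-90300) = -209/930*1/33128*(-1/90300) = -209/30809040*(-1/90300) = 209/2782056312000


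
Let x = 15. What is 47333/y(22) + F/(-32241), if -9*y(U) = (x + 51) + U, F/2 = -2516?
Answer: -1248556951/257928 ≈ -4840.7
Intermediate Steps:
F = -5032 (F = 2*(-2516) = -5032)
y(U) = -22/3 - U/9 (y(U) = -((15 + 51) + U)/9 = -(66 + U)/9 = -22/3 - U/9)
47333/y(22) + F/(-32241) = 47333/(-22/3 - ⅑*22) - 5032/(-32241) = 47333/(-22/3 - 22/9) - 5032*(-1/32241) = 47333/(-88/9) + 5032/32241 = 47333*(-9/88) + 5032/32241 = -38727/8 + 5032/32241 = -1248556951/257928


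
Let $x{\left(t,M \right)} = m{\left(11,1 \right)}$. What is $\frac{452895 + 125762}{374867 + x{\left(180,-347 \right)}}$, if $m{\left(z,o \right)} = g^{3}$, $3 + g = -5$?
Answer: $\frac{578657}{374355} \approx 1.5457$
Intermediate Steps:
$g = -8$ ($g = -3 - 5 = -8$)
$m{\left(z,o \right)} = -512$ ($m{\left(z,o \right)} = \left(-8\right)^{3} = -512$)
$x{\left(t,M \right)} = -512$
$\frac{452895 + 125762}{374867 + x{\left(180,-347 \right)}} = \frac{452895 + 125762}{374867 - 512} = \frac{578657}{374355}$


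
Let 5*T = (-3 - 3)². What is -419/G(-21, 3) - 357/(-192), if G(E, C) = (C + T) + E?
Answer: 70253/1728 ≈ 40.656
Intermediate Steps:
T = 36/5 (T = (-3 - 3)²/5 = (⅕)*(-6)² = (⅕)*36 = 36/5 ≈ 7.2000)
G(E, C) = 36/5 + C + E (G(E, C) = (C + 36/5) + E = (36/5 + C) + E = 36/5 + C + E)
-419/G(-21, 3) - 357/(-192) = -419/(36/5 + 3 - 21) - 357/(-192) = -419/(-54/5) - 357*(-1/192) = -419*(-5/54) + 119/64 = 2095/54 + 119/64 = 70253/1728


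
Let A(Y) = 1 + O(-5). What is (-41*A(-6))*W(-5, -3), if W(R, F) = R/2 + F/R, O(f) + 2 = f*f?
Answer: 9348/5 ≈ 1869.6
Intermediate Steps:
O(f) = -2 + f**2 (O(f) = -2 + f*f = -2 + f**2)
A(Y) = 24 (A(Y) = 1 + (-2 + (-5)**2) = 1 + (-2 + 25) = 1 + 23 = 24)
W(R, F) = R/2 + F/R (W(R, F) = R*(1/2) + F/R = R/2 + F/R)
(-41*A(-6))*W(-5, -3) = (-41*24)*((1/2)*(-5) - 3/(-5)) = -984*(-5/2 - 3*(-1/5)) = -984*(-5/2 + 3/5) = -984*(-19/10) = 9348/5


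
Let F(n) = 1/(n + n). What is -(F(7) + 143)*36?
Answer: -36054/7 ≈ -5150.6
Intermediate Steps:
F(n) = 1/(2*n)
-(F(7) + 143)*36 = -((½)/7 + 143)*36 = -((½)*(⅐) + 143)*36 = -(1/14 + 143)*36 = -2003*36/14 = -1*36054/7 = -36054/7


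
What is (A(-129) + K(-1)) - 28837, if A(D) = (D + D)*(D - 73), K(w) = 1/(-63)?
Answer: 1466576/63 ≈ 23279.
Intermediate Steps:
K(w) = -1/63
A(D) = 2*D*(-73 + D) (A(D) = (2*D)*(-73 + D) = 2*D*(-73 + D))
(A(-129) + K(-1)) - 28837 = (2*(-129)*(-73 - 129) - 1/63) - 28837 = (2*(-129)*(-202) - 1/63) - 28837 = (52116 - 1/63) - 28837 = 3283307/63 - 28837 = 1466576/63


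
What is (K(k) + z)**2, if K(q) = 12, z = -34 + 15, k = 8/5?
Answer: 49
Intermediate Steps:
k = 8/5 (k = 8*(1/5) = 8/5 ≈ 1.6000)
z = -19
(K(k) + z)**2 = (12 - 19)**2 = (-7)**2 = 49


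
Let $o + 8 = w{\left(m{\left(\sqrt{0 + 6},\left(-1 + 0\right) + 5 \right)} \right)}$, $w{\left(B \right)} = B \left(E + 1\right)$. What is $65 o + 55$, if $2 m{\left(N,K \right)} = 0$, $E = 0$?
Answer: $-465$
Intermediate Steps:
$m{\left(N,K \right)} = 0$ ($m{\left(N,K \right)} = \frac{1}{2} \cdot 0 = 0$)
$w{\left(B \right)} = B$ ($w{\left(B \right)} = B \left(0 + 1\right) = B 1 = B$)
$o = -8$ ($o = -8 + 0 = -8$)
$65 o + 55 = 65 \left(-8\right) + 55 = -520 + 55 = -465$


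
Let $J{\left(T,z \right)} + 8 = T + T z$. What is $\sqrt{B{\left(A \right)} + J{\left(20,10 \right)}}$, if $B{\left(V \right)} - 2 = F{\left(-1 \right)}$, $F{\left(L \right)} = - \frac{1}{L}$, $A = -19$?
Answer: $\sqrt{215} \approx 14.663$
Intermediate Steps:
$J{\left(T,z \right)} = -8 + T + T z$ ($J{\left(T,z \right)} = -8 + \left(T + T z\right) = -8 + T + T z$)
$B{\left(V \right)} = 3$ ($B{\left(V \right)} = 2 - \frac{1}{-1} = 2 - -1 = 2 + 1 = 3$)
$\sqrt{B{\left(A \right)} + J{\left(20,10 \right)}} = \sqrt{3 + \left(-8 + 20 + 20 \cdot 10\right)} = \sqrt{3 + \left(-8 + 20 + 200\right)} = \sqrt{3 + 212} = \sqrt{215}$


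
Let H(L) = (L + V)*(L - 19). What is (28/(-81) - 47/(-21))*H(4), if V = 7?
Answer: -59015/189 ≈ -312.25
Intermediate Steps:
H(L) = (-19 + L)*(7 + L) (H(L) = (L + 7)*(L - 19) = (7 + L)*(-19 + L) = (-19 + L)*(7 + L))
(28/(-81) - 47/(-21))*H(4) = (28/(-81) - 47/(-21))*(-133 + 4**2 - 12*4) = (28*(-1/81) - 47*(-1/21))*(-133 + 16 - 48) = (-28/81 + 47/21)*(-165) = (1073/567)*(-165) = -59015/189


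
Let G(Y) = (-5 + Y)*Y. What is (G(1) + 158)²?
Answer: 23716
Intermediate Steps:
G(Y) = Y*(-5 + Y)
(G(1) + 158)² = (1*(-5 + 1) + 158)² = (1*(-4) + 158)² = (-4 + 158)² = 154² = 23716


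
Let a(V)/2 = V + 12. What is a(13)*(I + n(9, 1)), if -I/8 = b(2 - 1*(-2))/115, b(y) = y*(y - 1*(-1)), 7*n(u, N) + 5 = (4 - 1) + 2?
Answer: -1600/23 ≈ -69.565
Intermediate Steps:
n(u, N) = 0 (n(u, N) = -5/7 + ((4 - 1) + 2)/7 = -5/7 + (3 + 2)/7 = -5/7 + (1/7)*5 = -5/7 + 5/7 = 0)
b(y) = y*(1 + y) (b(y) = y*(y + 1) = y*(1 + y))
a(V) = 24 + 2*V (a(V) = 2*(V + 12) = 2*(12 + V) = 24 + 2*V)
I = -32/23 (I = -8*(2 - 1*(-2))*(1 + (2 - 1*(-2)))/115 = -8*(2 + 2)*(1 + (2 + 2))/115 = -8*4*(1 + 4)/115 = -8*4*5/115 = -160/115 = -8*4/23 = -32/23 ≈ -1.3913)
a(13)*(I + n(9, 1)) = (24 + 2*13)*(-32/23 + 0) = (24 + 26)*(-32/23) = 50*(-32/23) = -1600/23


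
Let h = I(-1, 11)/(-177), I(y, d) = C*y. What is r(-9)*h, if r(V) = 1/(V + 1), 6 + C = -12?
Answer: 3/236 ≈ 0.012712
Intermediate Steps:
C = -18 (C = -6 - 12 = -18)
I(y, d) = -18*y
h = -6/59 (h = -18*(-1)/(-177) = 18*(-1/177) = -6/59 ≈ -0.10169)
r(V) = 1/(1 + V)
r(-9)*h = -6/59/(1 - 9) = -6/59/(-8) = -1/8*(-6/59) = 3/236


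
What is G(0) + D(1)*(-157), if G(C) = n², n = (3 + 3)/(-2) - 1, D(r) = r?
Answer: -141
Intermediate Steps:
n = -4 (n = 6*(-½) - 1 = -3 - 1 = -4)
G(C) = 16 (G(C) = (-4)² = 16)
G(0) + D(1)*(-157) = 16 + 1*(-157) = 16 - 157 = -141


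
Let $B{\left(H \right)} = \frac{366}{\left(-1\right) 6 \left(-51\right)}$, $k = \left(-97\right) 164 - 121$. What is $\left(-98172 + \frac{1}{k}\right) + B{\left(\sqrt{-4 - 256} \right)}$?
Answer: $- \frac{26750856890}{272493} \approx -98171.0$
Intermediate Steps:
$k = -16029$ ($k = -15908 - 121 = -16029$)
$B{\left(H \right)} = \frac{61}{51}$ ($B{\left(H \right)} = \frac{366}{\left(-6\right) \left(-51\right)} = \frac{366}{306} = 366 \cdot \frac{1}{306} = \frac{61}{51}$)
$\left(-98172 + \frac{1}{k}\right) + B{\left(\sqrt{-4 - 256} \right)} = \left(-98172 + \frac{1}{-16029}\right) + \frac{61}{51} = \left(-98172 - \frac{1}{16029}\right) + \frac{61}{51} = - \frac{1573598989}{16029} + \frac{61}{51} = - \frac{26750856890}{272493}$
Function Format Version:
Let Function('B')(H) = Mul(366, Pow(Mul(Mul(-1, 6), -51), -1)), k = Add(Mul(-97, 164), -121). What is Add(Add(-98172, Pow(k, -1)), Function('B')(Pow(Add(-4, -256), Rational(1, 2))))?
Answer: Rational(-26750856890, 272493) ≈ -98171.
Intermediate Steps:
k = -16029 (k = Add(-15908, -121) = -16029)
Function('B')(H) = Rational(61, 51) (Function('B')(H) = Mul(366, Pow(Mul(-6, -51), -1)) = Mul(366, Pow(306, -1)) = Mul(366, Rational(1, 306)) = Rational(61, 51))
Add(Add(-98172, Pow(k, -1)), Function('B')(Pow(Add(-4, -256), Rational(1, 2)))) = Add(Add(-98172, Pow(-16029, -1)), Rational(61, 51)) = Add(Add(-98172, Rational(-1, 16029)), Rational(61, 51)) = Add(Rational(-1573598989, 16029), Rational(61, 51)) = Rational(-26750856890, 272493)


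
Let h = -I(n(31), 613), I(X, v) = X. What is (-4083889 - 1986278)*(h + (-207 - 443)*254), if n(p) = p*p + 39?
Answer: 1008254738700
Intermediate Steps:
n(p) = 39 + p**2 (n(p) = p**2 + 39 = 39 + p**2)
h = -1000 (h = -(39 + 31**2) = -(39 + 961) = -1*1000 = -1000)
(-4083889 - 1986278)*(h + (-207 - 443)*254) = (-4083889 - 1986278)*(-1000 + (-207 - 443)*254) = -6070167*(-1000 - 650*254) = -6070167*(-1000 - 165100) = -6070167*(-166100) = 1008254738700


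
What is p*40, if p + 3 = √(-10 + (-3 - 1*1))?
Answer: -120 + 40*I*√14 ≈ -120.0 + 149.67*I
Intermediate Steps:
p = -3 + I*√14 (p = -3 + √(-10 + (-3 - 1*1)) = -3 + √(-10 + (-3 - 1)) = -3 + √(-10 - 4) = -3 + √(-14) = -3 + I*√14 ≈ -3.0 + 3.7417*I)
p*40 = (-3 + I*√14)*40 = -120 + 40*I*√14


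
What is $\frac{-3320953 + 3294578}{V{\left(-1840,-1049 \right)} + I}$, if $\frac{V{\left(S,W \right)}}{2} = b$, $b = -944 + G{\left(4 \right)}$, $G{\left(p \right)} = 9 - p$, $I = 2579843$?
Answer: $- \frac{5275}{515593} \approx -0.010231$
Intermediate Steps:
$b = -939$ ($b = -944 + \left(9 - 4\right) = -944 + 5 = -939$)
$V{\left(S,W \right)} = -1878$ ($V{\left(S,W \right)} = 2 \left(-939\right) = -1878$)
$\frac{-3320953 + 3294578}{V{\left(-1840,-1049 \right)} + I} = \frac{-3320953 + 3294578}{-1878 + 2579843} = - \frac{26375}{2577965} = \left(-26375\right) \frac{1}{2577965} = - \frac{5275}{515593}$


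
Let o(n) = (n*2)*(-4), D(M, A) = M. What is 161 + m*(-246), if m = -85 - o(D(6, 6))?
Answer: 9263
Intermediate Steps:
o(n) = -8*n (o(n) = (2*n)*(-4) = -8*n)
m = -37 (m = -85 - (-8)*6 = -85 - 1*(-48) = -85 + 48 = -37)
161 + m*(-246) = 161 - 37*(-246) = 161 + 9102 = 9263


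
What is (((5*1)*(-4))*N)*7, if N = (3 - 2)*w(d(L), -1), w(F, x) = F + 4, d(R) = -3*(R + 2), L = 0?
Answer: 280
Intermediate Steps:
d(R) = -6 - 3*R (d(R) = -3*(2 + R) = -6 - 3*R)
w(F, x) = 4 + F
N = -2 (N = (3 - 2)*(4 + (-6 - 3*0)) = 1*(4 + (-6 + 0)) = 1*(4 - 6) = 1*(-2) = -2)
(((5*1)*(-4))*N)*7 = (((5*1)*(-4))*(-2))*7 = ((5*(-4))*(-2))*7 = -20*(-2)*7 = 40*7 = 280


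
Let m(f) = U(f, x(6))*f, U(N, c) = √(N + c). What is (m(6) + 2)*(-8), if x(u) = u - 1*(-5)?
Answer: -16 - 48*√17 ≈ -213.91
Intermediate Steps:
x(u) = 5 + u (x(u) = u + 5 = 5 + u)
m(f) = f*√(11 + f) (m(f) = √(f + (5 + 6))*f = √(f + 11)*f = √(11 + f)*f = f*√(11 + f))
(m(6) + 2)*(-8) = (6*√(11 + 6) + 2)*(-8) = (6*√17 + 2)*(-8) = (2 + 6*√17)*(-8) = -16 - 48*√17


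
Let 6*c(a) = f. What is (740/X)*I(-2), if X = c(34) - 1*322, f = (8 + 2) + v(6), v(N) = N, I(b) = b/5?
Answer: 444/479 ≈ 0.92693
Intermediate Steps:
I(b) = b/5 (I(b) = b*(⅕) = b/5)
f = 16 (f = (8 + 2) + 6 = 10 + 6 = 16)
c(a) = 8/3 (c(a) = (⅙)*16 = 8/3)
X = -958/3 (X = 8/3 - 1*322 = 8/3 - 322 = -958/3 ≈ -319.33)
(740/X)*I(-2) = (740/(-958/3))*((⅕)*(-2)) = (740*(-3/958))*(-⅖) = -1110/479*(-⅖) = 444/479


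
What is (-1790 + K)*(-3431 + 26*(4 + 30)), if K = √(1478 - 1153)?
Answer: 4559130 - 12735*√13 ≈ 4.5132e+6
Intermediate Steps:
K = 5*√13 (K = √325 = 5*√13 ≈ 18.028)
(-1790 + K)*(-3431 + 26*(4 + 30)) = (-1790 + 5*√13)*(-3431 + 26*(4 + 30)) = (-1790 + 5*√13)*(-3431 + 26*34) = (-1790 + 5*√13)*(-3431 + 884) = (-1790 + 5*√13)*(-2547) = 4559130 - 12735*√13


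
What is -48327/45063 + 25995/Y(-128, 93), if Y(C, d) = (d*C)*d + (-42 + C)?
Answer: -18227032273/16631882082 ≈ -1.0959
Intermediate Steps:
Y(C, d) = -42 + C + C*d**2 (Y(C, d) = (C*d)*d + (-42 + C) = C*d**2 + (-42 + C) = -42 + C + C*d**2)
-48327/45063 + 25995/Y(-128, 93) = -48327/45063 + 25995/(-42 - 128 - 128*93**2) = -48327*1/45063 + 25995/(-42 - 128 - 128*8649) = -16109/15021 + 25995/(-42 - 128 - 1107072) = -16109/15021 + 25995/(-1107242) = -16109/15021 + 25995*(-1/1107242) = -16109/15021 - 25995/1107242 = -18227032273/16631882082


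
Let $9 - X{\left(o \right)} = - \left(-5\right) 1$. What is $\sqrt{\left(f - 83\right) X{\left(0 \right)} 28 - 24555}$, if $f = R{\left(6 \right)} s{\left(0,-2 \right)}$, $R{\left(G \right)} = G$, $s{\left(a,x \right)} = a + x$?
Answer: $i \sqrt{35195} \approx 187.6 i$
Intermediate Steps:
$f = -12$ ($f = 6 \left(0 - 2\right) = 6 \left(-2\right) = -12$)
$X{\left(o \right)} = 4$ ($X{\left(o \right)} = 9 - - \left(-5\right) 1 = 9 - \left(-1\right) \left(-5\right) = 9 - 5 = 4$)
$\sqrt{\left(f - 83\right) X{\left(0 \right)} 28 - 24555} = \sqrt{\left(-12 - 83\right) 4 \cdot 28 - 24555} = \sqrt{\left(-95\right) 112 - 24555} = \sqrt{-10640 - 24555} = \sqrt{-35195} = i \sqrt{35195}$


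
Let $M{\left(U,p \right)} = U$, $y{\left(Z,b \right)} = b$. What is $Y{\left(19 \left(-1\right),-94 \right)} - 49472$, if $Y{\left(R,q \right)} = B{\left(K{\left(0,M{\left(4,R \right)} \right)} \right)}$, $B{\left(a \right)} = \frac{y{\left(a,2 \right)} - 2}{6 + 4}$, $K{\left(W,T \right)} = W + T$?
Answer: $-49472$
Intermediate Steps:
$K{\left(W,T \right)} = T + W$
$B{\left(a \right)} = 0$ ($B{\left(a \right)} = \frac{2 - 2}{6 + 4} = \frac{0}{10} = 0 \cdot \frac{1}{10} = 0$)
$Y{\left(R,q \right)} = 0$
$Y{\left(19 \left(-1\right),-94 \right)} - 49472 = 0 - 49472 = -49472$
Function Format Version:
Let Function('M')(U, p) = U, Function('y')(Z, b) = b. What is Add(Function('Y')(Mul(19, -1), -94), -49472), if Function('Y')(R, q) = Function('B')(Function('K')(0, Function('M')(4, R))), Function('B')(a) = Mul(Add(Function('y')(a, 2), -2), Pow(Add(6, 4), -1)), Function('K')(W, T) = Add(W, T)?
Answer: -49472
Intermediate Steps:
Function('K')(W, T) = Add(T, W)
Function('B')(a) = 0 (Function('B')(a) = Mul(Add(2, -2), Pow(Add(6, 4), -1)) = Mul(0, Pow(10, -1)) = Mul(0, Rational(1, 10)) = 0)
Function('Y')(R, q) = 0
Add(Function('Y')(Mul(19, -1), -94), -49472) = Add(0, -49472) = -49472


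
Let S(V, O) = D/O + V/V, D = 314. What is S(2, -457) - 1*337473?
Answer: -154225018/457 ≈ -3.3747e+5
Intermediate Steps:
S(V, O) = 1 + 314/O (S(V, O) = 314/O + V/V = 314/O + 1 = 1 + 314/O)
S(2, -457) - 1*337473 = (314 - 457)/(-457) - 1*337473 = -1/457*(-143) - 337473 = 143/457 - 337473 = -154225018/457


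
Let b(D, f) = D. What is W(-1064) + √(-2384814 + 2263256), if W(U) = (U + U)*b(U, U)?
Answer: 2264192 + I*√121558 ≈ 2.2642e+6 + 348.65*I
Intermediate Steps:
W(U) = 2*U² (W(U) = (U + U)*U = (2*U)*U = 2*U²)
W(-1064) + √(-2384814 + 2263256) = 2*(-1064)² + √(-2384814 + 2263256) = 2*1132096 + √(-121558) = 2264192 + I*√121558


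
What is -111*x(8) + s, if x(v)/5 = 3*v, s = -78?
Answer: -13398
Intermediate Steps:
x(v) = 15*v (x(v) = 5*(3*v) = 15*v)
-111*x(8) + s = -1665*8 - 78 = -111*120 - 78 = -13320 - 78 = -13398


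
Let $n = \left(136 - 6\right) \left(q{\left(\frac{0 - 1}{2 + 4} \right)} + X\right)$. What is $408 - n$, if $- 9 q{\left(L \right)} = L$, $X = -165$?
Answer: $\frac{590101}{27} \approx 21856.0$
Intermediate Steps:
$q{\left(L \right)} = - \frac{L}{9}$
$n = - \frac{579085}{27}$ ($n = \left(136 - 6\right) \left(- \frac{\left(0 - 1\right) \frac{1}{2 + 4}}{9} - 165\right) = \left(136 + \left(-66 + 60\right)\right) \left(- \frac{\left(-1\right) \frac{1}{6}}{9} - 165\right) = \left(136 - 6\right) \left(- \frac{\left(-1\right) \frac{1}{6}}{9} - 165\right) = 130 \left(\left(- \frac{1}{9}\right) \left(- \frac{1}{6}\right) - 165\right) = 130 \left(\frac{1}{54} - 165\right) = 130 \left(- \frac{8909}{54}\right) = - \frac{579085}{27} \approx -21448.0$)
$408 - n = 408 - - \frac{579085}{27} = 408 + \frac{579085}{27} = \frac{590101}{27}$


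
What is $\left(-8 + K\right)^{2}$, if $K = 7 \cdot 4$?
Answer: $400$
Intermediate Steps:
$K = 28$
$\left(-8 + K\right)^{2} = \left(-8 + 28\right)^{2} = 20^{2} = 400$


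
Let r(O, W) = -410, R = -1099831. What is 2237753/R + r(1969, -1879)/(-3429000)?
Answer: -767280410629/377132049900 ≈ -2.0345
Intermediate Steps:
2237753/R + r(1969, -1879)/(-3429000) = 2237753/(-1099831) - 410/(-3429000) = 2237753*(-1/1099831) - 410*(-1/3429000) = -2237753/1099831 + 41/342900 = -767280410629/377132049900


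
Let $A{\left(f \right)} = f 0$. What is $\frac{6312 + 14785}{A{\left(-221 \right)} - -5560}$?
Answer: $\frac{21097}{5560} \approx 3.7944$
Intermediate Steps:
$A{\left(f \right)} = 0$
$\frac{6312 + 14785}{A{\left(-221 \right)} - -5560} = \frac{6312 + 14785}{0 - -5560} = \frac{21097}{0 + 5560} = \frac{21097}{5560}$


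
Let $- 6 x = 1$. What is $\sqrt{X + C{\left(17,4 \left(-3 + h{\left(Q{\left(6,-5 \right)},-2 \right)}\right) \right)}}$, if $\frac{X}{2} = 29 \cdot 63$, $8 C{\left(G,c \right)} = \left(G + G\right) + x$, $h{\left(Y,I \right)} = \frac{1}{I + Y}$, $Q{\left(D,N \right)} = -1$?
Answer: $\frac{\sqrt{526785}}{12} \approx 60.483$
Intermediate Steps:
$x = - \frac{1}{6}$ ($x = \left(- \frac{1}{6}\right) 1 = - \frac{1}{6} \approx -0.16667$)
$C{\left(G,c \right)} = - \frac{1}{48} + \frac{G}{4}$ ($C{\left(G,c \right)} = \frac{\left(G + G\right) - \frac{1}{6}}{8} = \frac{2 G - \frac{1}{6}}{8} = \frac{- \frac{1}{6} + 2 G}{8} = - \frac{1}{48} + \frac{G}{4}$)
$X = 3654$ ($X = 2 \cdot 29 \cdot 63 = 2 \cdot 1827 = 3654$)
$\sqrt{X + C{\left(17,4 \left(-3 + h{\left(Q{\left(6,-5 \right)},-2 \right)}\right) \right)}} = \sqrt{3654 + \left(- \frac{1}{48} + \frac{1}{4} \cdot 17\right)} = \sqrt{3654 + \left(- \frac{1}{48} + \frac{17}{4}\right)} = \sqrt{3654 + \frac{203}{48}} = \sqrt{\frac{175595}{48}} = \frac{\sqrt{526785}}{12}$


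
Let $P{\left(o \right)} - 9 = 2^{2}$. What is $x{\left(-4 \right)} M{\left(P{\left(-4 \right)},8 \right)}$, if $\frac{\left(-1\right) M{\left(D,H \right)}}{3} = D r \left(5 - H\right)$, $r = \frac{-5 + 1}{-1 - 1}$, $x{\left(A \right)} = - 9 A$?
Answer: $8424$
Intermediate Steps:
$P{\left(o \right)} = 13$ ($P{\left(o \right)} = 9 + 2^{2} = 9 + 4 = 13$)
$r = 2$ ($r = - \frac{4}{-2} = \left(-4\right) \left(- \frac{1}{2}\right) = 2$)
$M{\left(D,H \right)} = - 6 D \left(5 - H\right)$ ($M{\left(D,H \right)} = - 3 D 2 \left(5 - H\right) = - 3 \cdot 2 D \left(5 - H\right) = - 6 D \left(5 - H\right)$)
$x{\left(-4 \right)} M{\left(P{\left(-4 \right)},8 \right)} = \left(-9\right) \left(-4\right) 6 \cdot 13 \left(-5 + 8\right) = 36 \cdot 6 \cdot 13 \cdot 3 = 36 \cdot 234 = 8424$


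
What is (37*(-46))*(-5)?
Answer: 8510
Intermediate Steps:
(37*(-46))*(-5) = -1702*(-5) = 8510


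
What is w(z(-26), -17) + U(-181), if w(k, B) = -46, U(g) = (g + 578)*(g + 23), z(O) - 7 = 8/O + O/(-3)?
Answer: -62772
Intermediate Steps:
z(O) = 7 + 8/O - O/3 (z(O) = 7 + (8/O + O/(-3)) = 7 + (8/O + O*(-⅓)) = 7 + (8/O - O/3) = 7 + 8/O - O/3)
U(g) = (23 + g)*(578 + g) (U(g) = (578 + g)*(23 + g) = (23 + g)*(578 + g))
w(z(-26), -17) + U(-181) = -46 + (13294 + (-181)² + 601*(-181)) = -46 + (13294 + 32761 - 108781) = -46 - 62726 = -62772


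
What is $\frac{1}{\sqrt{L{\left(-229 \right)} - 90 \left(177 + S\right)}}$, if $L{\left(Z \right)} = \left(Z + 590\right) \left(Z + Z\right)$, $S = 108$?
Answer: $- \frac{i \sqrt{47747}}{95494} \approx - 0.0022882 i$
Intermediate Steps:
$L{\left(Z \right)} = 2 Z \left(590 + Z\right)$ ($L{\left(Z \right)} = \left(590 + Z\right) 2 Z = 2 Z \left(590 + Z\right)$)
$\frac{1}{\sqrt{L{\left(-229 \right)} - 90 \left(177 + S\right)}} = \frac{1}{\sqrt{2 \left(-229\right) \left(590 - 229\right) - 90 \left(177 + 108\right)}} = \frac{1}{\sqrt{2 \left(-229\right) 361 - 25650}} = \frac{1}{\sqrt{-165338 - 25650}} = \frac{1}{\sqrt{-190988}} = \frac{1}{2 i \sqrt{47747}} = - \frac{i \sqrt{47747}}{95494}$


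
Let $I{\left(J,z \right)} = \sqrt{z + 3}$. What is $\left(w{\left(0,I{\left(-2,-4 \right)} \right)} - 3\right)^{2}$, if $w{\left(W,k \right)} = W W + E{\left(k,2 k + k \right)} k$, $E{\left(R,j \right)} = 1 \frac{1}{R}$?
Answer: $4$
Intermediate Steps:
$E{\left(R,j \right)} = \frac{1}{R}$
$I{\left(J,z \right)} = \sqrt{3 + z}$
$w{\left(W,k \right)} = 1 + W^{2}$ ($w{\left(W,k \right)} = W W + \frac{k}{k} = W^{2} + 1 = 1 + W^{2}$)
$\left(w{\left(0,I{\left(-2,-4 \right)} \right)} - 3\right)^{2} = \left(\left(1 + 0^{2}\right) - 3\right)^{2} = \left(\left(1 + 0\right) - 3\right)^{2} = \left(1 - 3\right)^{2} = \left(-2\right)^{2} = 4$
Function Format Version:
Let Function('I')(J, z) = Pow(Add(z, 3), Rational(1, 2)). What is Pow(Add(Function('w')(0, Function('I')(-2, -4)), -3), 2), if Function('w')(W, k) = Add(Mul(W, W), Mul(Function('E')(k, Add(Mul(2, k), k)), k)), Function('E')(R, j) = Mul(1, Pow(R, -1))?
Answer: 4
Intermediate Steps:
Function('E')(R, j) = Pow(R, -1)
Function('I')(J, z) = Pow(Add(3, z), Rational(1, 2))
Function('w')(W, k) = Add(1, Pow(W, 2)) (Function('w')(W, k) = Add(Mul(W, W), Mul(Pow(k, -1), k)) = Add(Pow(W, 2), 1) = Add(1, Pow(W, 2)))
Pow(Add(Function('w')(0, Function('I')(-2, -4)), -3), 2) = Pow(Add(Add(1, Pow(0, 2)), -3), 2) = Pow(Add(Add(1, 0), -3), 2) = Pow(Add(1, -3), 2) = Pow(-2, 2) = 4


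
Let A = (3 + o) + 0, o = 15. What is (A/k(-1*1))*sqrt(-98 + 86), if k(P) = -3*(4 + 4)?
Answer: -3*I*sqrt(3)/2 ≈ -2.5981*I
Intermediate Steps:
A = 18 (A = (3 + 15) + 0 = 18 + 0 = 18)
k(P) = -24 (k(P) = -3*8 = -24)
(A/k(-1*1))*sqrt(-98 + 86) = (18/(-24))*sqrt(-98 + 86) = (18*(-1/24))*sqrt(-12) = -3*I*sqrt(3)/2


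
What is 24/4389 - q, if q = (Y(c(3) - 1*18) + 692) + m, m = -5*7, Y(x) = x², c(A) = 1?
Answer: -1383990/1463 ≈ -945.99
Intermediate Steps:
m = -35
q = 946 (q = ((1 - 1*18)² + 692) - 35 = ((1 - 18)² + 692) - 35 = ((-17)² + 692) - 35 = (289 + 692) - 35 = 981 - 35 = 946)
24/4389 - q = 24/4389 - 1*946 = 24*(1/4389) - 946 = 8/1463 - 946 = -1383990/1463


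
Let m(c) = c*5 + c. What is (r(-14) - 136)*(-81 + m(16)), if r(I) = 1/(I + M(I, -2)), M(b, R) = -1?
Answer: -2041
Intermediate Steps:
m(c) = 6*c (m(c) = 5*c + c = 6*c)
r(I) = 1/(-1 + I) (r(I) = 1/(I - 1) = 1/(-1 + I))
(r(-14) - 136)*(-81 + m(16)) = (1/(-1 - 14) - 136)*(-81 + 6*16) = (1/(-15) - 136)*(-81 + 96) = (-1/15 - 136)*15 = -2041/15*15 = -2041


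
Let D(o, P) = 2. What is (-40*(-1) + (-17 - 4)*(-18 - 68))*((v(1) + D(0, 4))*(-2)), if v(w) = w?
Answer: -11076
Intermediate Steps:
(-40*(-1) + (-17 - 4)*(-18 - 68))*((v(1) + D(0, 4))*(-2)) = (-40*(-1) + (-17 - 4)*(-18 - 68))*((1 + 2)*(-2)) = (40 - 21*(-86))*(3*(-2)) = (40 + 1806)*(-6) = 1846*(-6) = -11076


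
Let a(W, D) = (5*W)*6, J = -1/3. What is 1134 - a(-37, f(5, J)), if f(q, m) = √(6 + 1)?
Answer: 2244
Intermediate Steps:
J = -⅓ (J = -1*⅓ = -⅓ ≈ -0.33333)
f(q, m) = √7
a(W, D) = 30*W
1134 - a(-37, f(5, J)) = 1134 - 30*(-37) = 1134 - 1*(-1110) = 1134 + 1110 = 2244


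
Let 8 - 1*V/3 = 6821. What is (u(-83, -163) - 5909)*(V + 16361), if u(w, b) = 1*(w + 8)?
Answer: 24402752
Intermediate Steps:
V = -20439 (V = 24 - 3*6821 = 24 - 20463 = -20439)
u(w, b) = 8 + w (u(w, b) = 1*(8 + w) = 8 + w)
(u(-83, -163) - 5909)*(V + 16361) = ((8 - 83) - 5909)*(-20439 + 16361) = (-75 - 5909)*(-4078) = -5984*(-4078) = 24402752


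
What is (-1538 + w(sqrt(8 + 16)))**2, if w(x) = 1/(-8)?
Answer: 151413025/64 ≈ 2.3658e+6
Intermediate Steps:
w(x) = -1/8
(-1538 + w(sqrt(8 + 16)))**2 = (-1538 - 1/8)**2 = (-12305/8)**2 = 151413025/64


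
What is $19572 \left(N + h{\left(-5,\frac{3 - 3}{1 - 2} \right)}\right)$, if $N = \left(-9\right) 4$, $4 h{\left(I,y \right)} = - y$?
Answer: $-704592$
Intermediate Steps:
$h{\left(I,y \right)} = - \frac{y}{4}$ ($h{\left(I,y \right)} = \frac{\left(-1\right) y}{4} = - \frac{y}{4}$)
$N = -36$
$19572 \left(N + h{\left(-5,\frac{3 - 3}{1 - 2} \right)}\right) = 19572 \left(-36 - \frac{\left(3 - 3\right) \frac{1}{1 - 2}}{4}\right) = 19572 \left(-36 - \frac{0 \frac{1}{-1}}{4}\right) = 19572 \left(-36 - \frac{0 \left(-1\right)}{4}\right) = 19572 \left(-36 - 0\right) = 19572 \left(-36 + 0\right) = 19572 \left(-36\right) = -704592$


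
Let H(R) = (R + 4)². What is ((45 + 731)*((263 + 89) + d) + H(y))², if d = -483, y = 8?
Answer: 10304686144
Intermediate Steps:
H(R) = (4 + R)²
((45 + 731)*((263 + 89) + d) + H(y))² = ((45 + 731)*((263 + 89) - 483) + (4 + 8)²)² = (776*(352 - 483) + 12²)² = (776*(-131) + 144)² = (-101656 + 144)² = (-101512)² = 10304686144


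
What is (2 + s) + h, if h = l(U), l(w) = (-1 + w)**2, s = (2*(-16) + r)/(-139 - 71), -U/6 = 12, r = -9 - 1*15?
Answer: 79969/15 ≈ 5331.3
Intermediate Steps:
r = -24 (r = -9 - 15 = -24)
U = -72 (U = -6*12 = -72)
s = 4/15 (s = (2*(-16) - 24)/(-139 - 71) = (-32 - 24)/(-210) = -56*(-1/210) = 4/15 ≈ 0.26667)
h = 5329 (h = (-1 - 72)**2 = (-73)**2 = 5329)
(2 + s) + h = (2 + 4/15) + 5329 = 34/15 + 5329 = 79969/15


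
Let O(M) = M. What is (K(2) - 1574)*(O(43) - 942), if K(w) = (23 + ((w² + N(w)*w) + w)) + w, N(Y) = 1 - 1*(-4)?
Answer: 1378167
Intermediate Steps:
N(Y) = 5 (N(Y) = 1 + 4 = 5)
K(w) = 23 + w² + 7*w (K(w) = (23 + ((w² + 5*w) + w)) + w = (23 + (w² + 6*w)) + w = (23 + w² + 6*w) + w = 23 + w² + 7*w)
(K(2) - 1574)*(O(43) - 942) = ((23 + 2² + 7*2) - 1574)*(43 - 942) = ((23 + 4 + 14) - 1574)*(-899) = (41 - 1574)*(-899) = -1533*(-899) = 1378167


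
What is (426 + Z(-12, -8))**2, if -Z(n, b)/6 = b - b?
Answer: 181476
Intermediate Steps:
Z(n, b) = 0 (Z(n, b) = -6*(b - b) = -6*0 = 0)
(426 + Z(-12, -8))**2 = (426 + 0)**2 = 426**2 = 181476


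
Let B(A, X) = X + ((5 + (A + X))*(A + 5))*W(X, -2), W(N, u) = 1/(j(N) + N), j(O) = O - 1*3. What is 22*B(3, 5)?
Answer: 3058/7 ≈ 436.86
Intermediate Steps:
j(O) = -3 + O (j(O) = O - 3 = -3 + O)
W(N, u) = 1/(-3 + 2*N) (W(N, u) = 1/((-3 + N) + N) = 1/(-3 + 2*N))
B(A, X) = X + (5 + A)*(5 + A + X)/(-3 + 2*X) (B(A, X) = X + ((5 + (A + X))*(A + 5))/(-3 + 2*X) = X + ((5 + A + X)*(5 + A))/(-3 + 2*X) = X + ((5 + A)*(5 + A + X))/(-3 + 2*X) = X + (5 + A)*(5 + A + X)/(-3 + 2*X))
22*B(3, 5) = 22*((25 + 3² + 2*5 + 2*5² + 10*3 + 3*5)/(-3 + 2*5)) = 22*((25 + 9 + 10 + 2*25 + 30 + 15)/(-3 + 10)) = 22*((25 + 9 + 10 + 50 + 30 + 15)/7) = 22*((⅐)*139) = 22*(139/7) = 3058/7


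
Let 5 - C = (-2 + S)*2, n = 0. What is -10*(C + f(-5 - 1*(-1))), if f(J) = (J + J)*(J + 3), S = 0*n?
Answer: -170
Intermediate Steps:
S = 0 (S = 0*0 = 0)
C = 9 (C = 5 - (-2 + 0)*2 = 5 - (-2)*2 = 5 - 1*(-4) = 5 + 4 = 9)
f(J) = 2*J*(3 + J) (f(J) = (2*J)*(3 + J) = 2*J*(3 + J))
-10*(C + f(-5 - 1*(-1))) = -10*(9 + 2*(-5 - 1*(-1))*(3 + (-5 - 1*(-1)))) = -10*(9 + 2*(-5 + 1)*(3 + (-5 + 1))) = -10*(9 + 2*(-4)*(3 - 4)) = -10*(9 + 2*(-4)*(-1)) = -10*(9 + 8) = -10*17 = -170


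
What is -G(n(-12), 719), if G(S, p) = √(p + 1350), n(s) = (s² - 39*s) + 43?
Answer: -√2069 ≈ -45.486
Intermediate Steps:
n(s) = 43 + s² - 39*s
G(S, p) = √(1350 + p)
-G(n(-12), 719) = -√(1350 + 719) = -√2069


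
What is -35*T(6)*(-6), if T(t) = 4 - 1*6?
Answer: -420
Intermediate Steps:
T(t) = -2 (T(t) = 4 - 6 = -2)
-35*T(6)*(-6) = -35*(-2)*(-6) = 70*(-6) = -420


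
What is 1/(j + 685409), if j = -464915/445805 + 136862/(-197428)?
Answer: 800130814/548415471992903 ≈ 1.4590e-6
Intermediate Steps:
j = -1389100023/800130814 (j = -464915*1/445805 + 136862*(-1/197428) = -92983/89161 - 6221/8974 = -1389100023/800130814 ≈ -1.7361)
1/(j + 685409) = 1/(-1389100023/800130814 + 685409) = 1/(548415471992903/800130814) = 800130814/548415471992903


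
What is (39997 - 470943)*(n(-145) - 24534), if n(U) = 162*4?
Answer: 10293576156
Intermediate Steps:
n(U) = 648
(39997 - 470943)*(n(-145) - 24534) = (39997 - 470943)*(648 - 24534) = -430946*(-23886) = 10293576156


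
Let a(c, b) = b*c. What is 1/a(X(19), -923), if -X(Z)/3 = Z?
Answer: 1/52611 ≈ 1.9007e-5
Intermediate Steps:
X(Z) = -3*Z
1/a(X(19), -923) = 1/(-(-2769)*19) = 1/(-923*(-57)) = 1/52611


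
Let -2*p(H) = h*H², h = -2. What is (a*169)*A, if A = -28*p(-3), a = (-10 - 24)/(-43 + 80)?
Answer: 1447992/37 ≈ 39135.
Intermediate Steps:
p(H) = H² (p(H) = -(-1)*H² = H²)
a = -34/37 ≈ -0.91892
A = -252 (A = -28*(-3)² = -28*9 = -252)
(a*169)*A = -34/37*169*(-252) = -5746/37*(-252) = 1447992/37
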